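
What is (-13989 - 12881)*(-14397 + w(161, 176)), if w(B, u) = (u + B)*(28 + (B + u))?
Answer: -2918296960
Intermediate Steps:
w(B, u) = (B + u)*(28 + B + u)
(-13989 - 12881)*(-14397 + w(161, 176)) = (-13989 - 12881)*(-14397 + (161² + 176² + 28*161 + 28*176 + 2*161*176)) = -26870*(-14397 + (25921 + 30976 + 4508 + 4928 + 56672)) = -26870*(-14397 + 123005) = -26870*108608 = -2918296960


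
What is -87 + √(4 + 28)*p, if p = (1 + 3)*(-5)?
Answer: -87 - 80*√2 ≈ -200.14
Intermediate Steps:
p = -20 (p = 4*(-5) = -20)
-87 + √(4 + 28)*p = -87 + √(4 + 28)*(-20) = -87 + √32*(-20) = -87 + (4*√2)*(-20) = -87 - 80*√2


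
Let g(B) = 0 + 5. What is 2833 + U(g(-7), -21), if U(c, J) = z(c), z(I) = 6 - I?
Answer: 2834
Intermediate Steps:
g(B) = 5
U(c, J) = 6 - c
2833 + U(g(-7), -21) = 2833 + (6 - 1*5) = 2833 + (6 - 5) = 2833 + 1 = 2834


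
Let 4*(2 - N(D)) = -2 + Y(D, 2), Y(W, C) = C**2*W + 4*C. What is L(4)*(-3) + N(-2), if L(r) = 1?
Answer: -1/2 ≈ -0.50000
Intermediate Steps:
Y(W, C) = 4*C + W*C**2 (Y(W, C) = W*C**2 + 4*C = 4*C + W*C**2)
N(D) = 1/2 - D (N(D) = 2 - (-2 + 2*(4 + 2*D))/4 = 2 - (-2 + (8 + 4*D))/4 = 2 - (6 + 4*D)/4 = 2 + (-3/2 - D) = 1/2 - D)
L(4)*(-3) + N(-2) = 1*(-3) + (1/2 - 1*(-2)) = -3 + (1/2 + 2) = -3 + 5/2 = -1/2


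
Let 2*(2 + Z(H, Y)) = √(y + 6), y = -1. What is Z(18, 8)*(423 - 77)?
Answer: -692 + 173*√5 ≈ -305.16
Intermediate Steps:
Z(H, Y) = -2 + √5/2 (Z(H, Y) = -2 + √(-1 + 6)/2 = -2 + √5/2)
Z(18, 8)*(423 - 77) = (-2 + √5/2)*(423 - 77) = (-2 + √5/2)*346 = -692 + 173*√5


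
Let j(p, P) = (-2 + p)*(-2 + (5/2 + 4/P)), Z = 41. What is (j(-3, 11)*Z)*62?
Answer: -120745/11 ≈ -10977.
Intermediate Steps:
j(p, P) = (½ + 4/P)*(-2 + p) (j(p, P) = (-2 + p)*(-2 + (5*(½) + 4/P)) = (-2 + p)*(-2 + (5/2 + 4/P)) = (-2 + p)*(½ + 4/P) = (½ + 4/P)*(-2 + p))
(j(-3, 11)*Z)*62 = (((½)*(-16 + 8*(-3) + 11*(-2 - 3))/11)*41)*62 = (((½)*(1/11)*(-16 - 24 + 11*(-5)))*41)*62 = (((½)*(1/11)*(-16 - 24 - 55))*41)*62 = (((½)*(1/11)*(-95))*41)*62 = -95/22*41*62 = -3895/22*62 = -120745/11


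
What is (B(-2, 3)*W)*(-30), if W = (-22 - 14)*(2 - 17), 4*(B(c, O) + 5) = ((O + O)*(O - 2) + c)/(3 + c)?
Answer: 64800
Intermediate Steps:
B(c, O) = -5 + (c + 2*O*(-2 + O))/(4*(3 + c)) (B(c, O) = -5 + (((O + O)*(O - 2) + c)/(3 + c))/4 = -5 + (((2*O)*(-2 + O) + c)/(3 + c))/4 = -5 + ((2*O*(-2 + O) + c)/(3 + c))/4 = -5 + ((c + 2*O*(-2 + O))/(3 + c))/4 = -5 + (c + 2*O*(-2 + O))/(4*(3 + c)))
W = 540 (W = -36*(-15) = 540)
(B(-2, 3)*W)*(-30) = (((-15 + (½)*3² - 1*3 - 19/4*(-2))/(3 - 2))*540)*(-30) = (((-15 + (½)*9 - 3 + 19/2)/1)*540)*(-30) = ((1*(-15 + 9/2 - 3 + 19/2))*540)*(-30) = ((1*(-4))*540)*(-30) = -4*540*(-30) = -2160*(-30) = 64800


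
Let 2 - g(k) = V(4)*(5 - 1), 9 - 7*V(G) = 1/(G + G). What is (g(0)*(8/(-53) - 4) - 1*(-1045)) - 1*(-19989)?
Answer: 7808344/371 ≈ 21047.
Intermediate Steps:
V(G) = 9/7 - 1/(14*G) (V(G) = 9/7 - 1/(7*(G + G)) = 9/7 - 1/(2*G)/7 = 9/7 - 1/(14*G))
g(k) = -43/14 (g(k) = 2 - (1/14)*(-1 + 18*4)/4*(5 - 1) = 2 - (1/14)*(¼)*(-1 + 72)*4 = 2 - (1/14)*(¼)*71*4 = 2 - 71*4/56 = 2 - 1*71/14 = 2 - 71/14 = -43/14)
(g(0)*(8/(-53) - 4) - 1*(-1045)) - 1*(-19989) = (-43*(8/(-53) - 4)/14 - 1*(-1045)) - 1*(-19989) = (-43*(8*(-1/53) - 4)/14 + 1045) + 19989 = (-43*(-8/53 - 4)/14 + 1045) + 19989 = (-43/14*(-220/53) + 1045) + 19989 = (4730/371 + 1045) + 19989 = 392425/371 + 19989 = 7808344/371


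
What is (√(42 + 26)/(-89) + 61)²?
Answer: 29474109/7921 - 244*√17/89 ≈ 3709.7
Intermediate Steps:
(√(42 + 26)/(-89) + 61)² = (√68*(-1/89) + 61)² = ((2*√17)*(-1/89) + 61)² = (-2*√17/89 + 61)² = (61 - 2*√17/89)²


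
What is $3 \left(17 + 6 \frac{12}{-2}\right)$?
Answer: $-57$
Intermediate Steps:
$3 \left(17 + 6 \frac{12}{-2}\right) = 3 \left(17 + 6 \cdot 12 \left(- \frac{1}{2}\right)\right) = 3 \left(17 + 6 \left(-6\right)\right) = 3 \left(17 - 36\right) = 3 \left(-19\right) = -57$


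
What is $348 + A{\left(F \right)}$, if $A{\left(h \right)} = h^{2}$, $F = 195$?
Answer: $38373$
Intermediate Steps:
$348 + A{\left(F \right)} = 348 + 195^{2} = 348 + 38025 = 38373$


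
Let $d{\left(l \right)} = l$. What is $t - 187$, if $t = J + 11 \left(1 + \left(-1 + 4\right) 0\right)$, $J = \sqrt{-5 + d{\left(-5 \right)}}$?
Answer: $-176 + i \sqrt{10} \approx -176.0 + 3.1623 i$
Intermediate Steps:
$J = i \sqrt{10}$ ($J = \sqrt{-5 - 5} = \sqrt{-10} = i \sqrt{10} \approx 3.1623 i$)
$t = 11 + i \sqrt{10}$ ($t = i \sqrt{10} + 11 \left(1 + \left(-1 + 4\right) 0\right) = i \sqrt{10} + 11 \left(1 + 3 \cdot 0\right) = i \sqrt{10} + 11 \left(1 + 0\right) = i \sqrt{10} + 11 \cdot 1 = i \sqrt{10} + 11 = 11 + i \sqrt{10} \approx 11.0 + 3.1623 i$)
$t - 187 = \left(11 + i \sqrt{10}\right) - 187 = -176 + i \sqrt{10}$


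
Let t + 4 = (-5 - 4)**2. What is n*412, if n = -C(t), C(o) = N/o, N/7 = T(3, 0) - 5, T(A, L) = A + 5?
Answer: -1236/11 ≈ -112.36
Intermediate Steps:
T(A, L) = 5 + A
t = 77 (t = -4 + (-5 - 4)**2 = -4 + (-9)**2 = -4 + 81 = 77)
N = 21 (N = 7*((5 + 3) - 5) = 7*(8 - 5) = 7*3 = 21)
C(o) = 21/o
n = -3/11 (n = -21/77 = -1*3/11 = -3/11 ≈ -0.27273)
n*412 = -3/11*412 = -1236/11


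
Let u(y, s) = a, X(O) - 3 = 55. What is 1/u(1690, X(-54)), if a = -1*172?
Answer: -1/172 ≈ -0.0058140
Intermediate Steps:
X(O) = 58 (X(O) = 3 + 55 = 58)
a = -172
u(y, s) = -172
1/u(1690, X(-54)) = 1/(-172) = -1/172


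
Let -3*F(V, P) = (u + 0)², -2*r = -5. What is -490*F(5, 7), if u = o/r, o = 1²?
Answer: 392/15 ≈ 26.133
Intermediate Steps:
r = 5/2 (r = -½*(-5) = 5/2 ≈ 2.5000)
o = 1
u = ⅖ (u = 1/(5/2) = 1*(⅖) = ⅖ ≈ 0.40000)
F(V, P) = -4/75 (F(V, P) = -(⅖ + 0)²/3 = -(⅖)²/3 = -⅓*4/25 = -4/75)
-490*F(5, 7) = -490*(-4/75) = 392/15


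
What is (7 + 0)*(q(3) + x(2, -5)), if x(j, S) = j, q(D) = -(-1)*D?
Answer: 35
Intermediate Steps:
q(D) = D
(7 + 0)*(q(3) + x(2, -5)) = (7 + 0)*(3 + 2) = 7*5 = 35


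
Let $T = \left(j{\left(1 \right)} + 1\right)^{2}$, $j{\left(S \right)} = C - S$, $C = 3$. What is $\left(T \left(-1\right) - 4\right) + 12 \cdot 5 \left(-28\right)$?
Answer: $-1693$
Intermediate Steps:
$j{\left(S \right)} = 3 - S$
$T = 9$ ($T = \left(\left(3 - 1\right) + 1\right)^{2} = \left(2 + 1\right)^{2} = 3^{2} = 9$)
$\left(T \left(-1\right) - 4\right) + 12 \cdot 5 \left(-28\right) = \left(9 \left(-1\right) - 4\right) + 12 \cdot 5 \left(-28\right) = \left(-9 - 4\right) + 12 \left(-140\right) = -13 - 1680 = -1693$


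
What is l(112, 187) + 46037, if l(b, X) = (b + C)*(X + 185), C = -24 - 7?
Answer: 76169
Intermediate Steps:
C = -31
l(b, X) = (-31 + b)*(185 + X) (l(b, X) = (b - 31)*(X + 185) = (-31 + b)*(185 + X))
l(112, 187) + 46037 = (-5735 - 31*187 + 185*112 + 187*112) + 46037 = (-5735 - 5797 + 20720 + 20944) + 46037 = 30132 + 46037 = 76169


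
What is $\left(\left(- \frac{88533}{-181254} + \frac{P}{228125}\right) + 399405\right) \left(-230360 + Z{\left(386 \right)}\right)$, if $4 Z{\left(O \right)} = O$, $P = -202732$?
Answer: $- \frac{2535171746039431400523}{27565712500} \approx -9.1968 \cdot 10^{10}$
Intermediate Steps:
$Z{\left(O \right)} = \frac{O}{4}$
$\left(\left(- \frac{88533}{-181254} + \frac{P}{228125}\right) + 399405\right) \left(-230360 + Z{\left(386 \right)}\right) = \left(\left(- \frac{88533}{-181254} - \frac{202732}{228125}\right) + 399405\right) \left(-230360 + \frac{1}{4} \cdot 386\right) = \left(\left(\left(-88533\right) \left(- \frac{1}{181254}\right) - \frac{202732}{228125}\right) + 399405\right) \left(-230360 + \frac{193}{2}\right) = \left(\left(\frac{29511}{60418} - \frac{202732}{228125}\right) + 399405\right) \left(- \frac{460527}{2}\right) = \left(- \frac{5516465101}{13782856250} + 399405\right) \left(- \frac{460527}{2}\right) = \frac{5504936184066149}{13782856250} \left(- \frac{460527}{2}\right) = - \frac{2535171746039431400523}{27565712500}$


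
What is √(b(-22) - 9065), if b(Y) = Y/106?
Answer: 6*I*√707338/53 ≈ 95.211*I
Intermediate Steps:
b(Y) = Y/106 (b(Y) = Y*(1/106) = Y/106)
√(b(-22) - 9065) = √((1/106)*(-22) - 9065) = √(-11/53 - 9065) = √(-480456/53) = 6*I*√707338/53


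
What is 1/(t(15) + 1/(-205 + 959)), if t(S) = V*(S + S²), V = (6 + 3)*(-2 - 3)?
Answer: -754/8143199 ≈ -9.2593e-5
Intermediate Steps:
V = -45 (V = 9*(-5) = -45)
t(S) = -45*S - 45*S² (t(S) = -45*(S + S²) = -45*S - 45*S²)
1/(t(15) + 1/(-205 + 959)) = 1/(-45*15*(1 + 15) + 1/(-205 + 959)) = 1/(-45*15*16 + 1/754) = 1/(-10800 + 1/754) = 1/(-8143199/754) = -754/8143199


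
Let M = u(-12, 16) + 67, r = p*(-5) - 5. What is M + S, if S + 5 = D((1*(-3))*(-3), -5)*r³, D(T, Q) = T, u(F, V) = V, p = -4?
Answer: 30453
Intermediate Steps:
r = 15 (r = -4*(-5) - 5 = 20 - 5 = 15)
M = 83 (M = 16 + 67 = 83)
S = 30370 (S = -5 + ((1*(-3))*(-3))*15³ = -5 - 3*(-3)*3375 = -5 + 9*3375 = -5 + 30375 = 30370)
M + S = 83 + 30370 = 30453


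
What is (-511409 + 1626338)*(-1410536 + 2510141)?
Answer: 1225981503045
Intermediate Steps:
(-511409 + 1626338)*(-1410536 + 2510141) = 1114929*1099605 = 1225981503045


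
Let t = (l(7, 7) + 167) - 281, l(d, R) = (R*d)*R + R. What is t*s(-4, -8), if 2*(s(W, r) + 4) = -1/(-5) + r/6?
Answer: -16166/15 ≈ -1077.7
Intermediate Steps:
l(d, R) = R + d*R**2 (l(d, R) = d*R**2 + R = R + d*R**2)
s(W, r) = -39/10 + r/12 (s(W, r) = -4 + (-1/(-5) + r/6)/2 = -4 + (-1*(-1/5) + r*(1/6))/2 = -4 + (1/5 + r/6)/2 = -4 + (1/10 + r/12) = -39/10 + r/12)
t = 236 (t = (7*(1 + 7*7) + 167) - 281 = (7*(1 + 49) + 167) - 281 = (7*50 + 167) - 281 = (350 + 167) - 281 = 517 - 281 = 236)
t*s(-4, -8) = 236*(-39/10 + (1/12)*(-8)) = 236*(-39/10 - 2/3) = 236*(-137/30) = -16166/15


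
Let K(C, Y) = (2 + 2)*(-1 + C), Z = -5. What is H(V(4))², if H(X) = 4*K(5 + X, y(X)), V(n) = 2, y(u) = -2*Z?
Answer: 9216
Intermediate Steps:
y(u) = 10 (y(u) = -2*(-5) = 10)
K(C, Y) = -4 + 4*C (K(C, Y) = 4*(-1 + C) = -4 + 4*C)
H(X) = 64 + 16*X (H(X) = 4*(-4 + 4*(5 + X)) = 4*(-4 + (20 + 4*X)) = 4*(16 + 4*X) = 64 + 16*X)
H(V(4))² = (64 + 16*2)² = (64 + 32)² = 96² = 9216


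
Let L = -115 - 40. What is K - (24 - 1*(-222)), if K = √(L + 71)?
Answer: -246 + 2*I*√21 ≈ -246.0 + 9.1651*I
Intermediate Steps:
L = -155
K = 2*I*√21 (K = √(-155 + 71) = √(-84) = 2*I*√21 ≈ 9.1651*I)
K - (24 - 1*(-222)) = 2*I*√21 - (24 - 1*(-222)) = 2*I*√21 - (24 + 222) = 2*I*√21 - 1*246 = 2*I*√21 - 246 = -246 + 2*I*√21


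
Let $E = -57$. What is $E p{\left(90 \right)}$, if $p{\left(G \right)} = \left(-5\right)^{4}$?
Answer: $-35625$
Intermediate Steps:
$p{\left(G \right)} = 625$
$E p{\left(90 \right)} = \left(-57\right) 625 = -35625$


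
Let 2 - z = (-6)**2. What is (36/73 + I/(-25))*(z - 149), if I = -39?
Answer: -685701/1825 ≈ -375.73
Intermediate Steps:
z = -34 (z = 2 - 1*(-6)**2 = 2 - 1*36 = 2 - 36 = -34)
(36/73 + I/(-25))*(z - 149) = (36/73 - 39/(-25))*(-34 - 149) = (36*(1/73) - 39*(-1/25))*(-183) = (36/73 + 39/25)*(-183) = (3747/1825)*(-183) = -685701/1825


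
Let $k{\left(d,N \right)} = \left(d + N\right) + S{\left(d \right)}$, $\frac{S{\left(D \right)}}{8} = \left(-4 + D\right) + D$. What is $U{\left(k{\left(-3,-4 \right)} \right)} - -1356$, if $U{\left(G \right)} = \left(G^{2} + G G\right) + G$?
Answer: $16407$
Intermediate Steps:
$S{\left(D \right)} = -32 + 16 D$ ($S{\left(D \right)} = 8 \left(\left(-4 + D\right) + D\right) = 8 \left(-4 + 2 D\right) = -32 + 16 D$)
$k{\left(d,N \right)} = -32 + N + 17 d$ ($k{\left(d,N \right)} = \left(d + N\right) + \left(-32 + 16 d\right) = \left(N + d\right) + \left(-32 + 16 d\right) = -32 + N + 17 d$)
$U{\left(G \right)} = G + 2 G^{2}$ ($U{\left(G \right)} = \left(G^{2} + G^{2}\right) + G = 2 G^{2} + G = G + 2 G^{2}$)
$U{\left(k{\left(-3,-4 \right)} \right)} - -1356 = \left(-32 - 4 + 17 \left(-3\right)\right) \left(1 + 2 \left(-32 - 4 + 17 \left(-3\right)\right)\right) - -1356 = \left(-32 - 4 - 51\right) \left(1 + 2 \left(-32 - 4 - 51\right)\right) + 1356 = - 87 \left(1 + 2 \left(-87\right)\right) + 1356 = - 87 \left(1 - 174\right) + 1356 = \left(-87\right) \left(-173\right) + 1356 = 15051 + 1356 = 16407$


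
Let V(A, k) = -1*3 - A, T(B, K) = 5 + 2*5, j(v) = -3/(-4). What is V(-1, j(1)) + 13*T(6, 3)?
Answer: 193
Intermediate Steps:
j(v) = 3/4 (j(v) = -3*(-1/4) = 3/4)
T(B, K) = 15 (T(B, K) = 5 + 10 = 15)
V(A, k) = -3 - A
V(-1, j(1)) + 13*T(6, 3) = (-3 - 1*(-1)) + 13*15 = (-3 + 1) + 195 = -2 + 195 = 193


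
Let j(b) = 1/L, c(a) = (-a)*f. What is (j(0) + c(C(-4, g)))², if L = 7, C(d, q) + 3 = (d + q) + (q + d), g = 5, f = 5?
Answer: 1296/49 ≈ 26.449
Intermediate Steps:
C(d, q) = -3 + 2*d + 2*q (C(d, q) = -3 + ((d + q) + (q + d)) = -3 + ((d + q) + (d + q)) = -3 + (2*d + 2*q) = -3 + 2*d + 2*q)
c(a) = -5*a (c(a) = -a*5 = -5*a)
j(b) = ⅐ (j(b) = 1/7 = ⅐)
(j(0) + c(C(-4, g)))² = (⅐ - 5*(-3 + 2*(-4) + 2*5))² = (⅐ - 5*(-3 - 8 + 10))² = (⅐ - 5*(-1))² = (⅐ + 5)² = (36/7)² = 1296/49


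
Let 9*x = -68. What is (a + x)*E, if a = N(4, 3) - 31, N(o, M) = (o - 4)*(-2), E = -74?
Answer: 25678/9 ≈ 2853.1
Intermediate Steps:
x = -68/9 (x = (1/9)*(-68) = -68/9 ≈ -7.5556)
N(o, M) = 8 - 2*o (N(o, M) = (-4 + o)*(-2) = 8 - 2*o)
a = -31 (a = (8 - 2*4) - 31 = (8 - 8) - 31 = 0 - 31 = -31)
(a + x)*E = (-31 - 68/9)*(-74) = -347/9*(-74) = 25678/9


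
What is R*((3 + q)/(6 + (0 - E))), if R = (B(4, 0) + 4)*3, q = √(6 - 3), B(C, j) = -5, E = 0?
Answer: -3/2 - √3/2 ≈ -2.3660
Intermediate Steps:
q = √3 ≈ 1.7320
R = -3 (R = (-5 + 4)*3 = -1*3 = -3)
R*((3 + q)/(6 + (0 - E))) = -3*(3 + √3)/(6 + (0 - 1*0)) = -3*(3 + √3)/(6 + (0 + 0)) = -3*(3 + √3)/(6 + 0) = -3*(3 + √3)/6 = -(3 + √3)/2 = -3*(½ + √3/6) = -3/2 - √3/2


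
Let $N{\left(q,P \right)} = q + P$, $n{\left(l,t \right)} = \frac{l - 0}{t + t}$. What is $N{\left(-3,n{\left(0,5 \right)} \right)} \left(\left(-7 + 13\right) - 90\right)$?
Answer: $252$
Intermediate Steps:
$n{\left(l,t \right)} = \frac{l}{2 t}$ ($n{\left(l,t \right)} = \frac{l + 0}{2 t} = l \frac{1}{2 t} = \frac{l}{2 t}$)
$N{\left(q,P \right)} = P + q$
$N{\left(-3,n{\left(0,5 \right)} \right)} \left(\left(-7 + 13\right) - 90\right) = \left(\frac{1}{2} \cdot 0 \cdot \frac{1}{5} - 3\right) \left(\left(-7 + 13\right) - 90\right) = \left(\frac{1}{2} \cdot 0 \cdot \frac{1}{5} - 3\right) \left(6 - 90\right) = \left(0 - 3\right) \left(-84\right) = \left(-3\right) \left(-84\right) = 252$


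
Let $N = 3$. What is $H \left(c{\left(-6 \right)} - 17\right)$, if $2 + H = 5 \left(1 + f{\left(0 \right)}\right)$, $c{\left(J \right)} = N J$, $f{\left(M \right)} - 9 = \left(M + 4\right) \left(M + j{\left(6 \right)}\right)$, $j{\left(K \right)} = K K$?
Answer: $-26880$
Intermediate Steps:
$j{\left(K \right)} = K^{2}$
$f{\left(M \right)} = 9 + \left(4 + M\right) \left(36 + M\right)$ ($f{\left(M \right)} = 9 + \left(M + 4\right) \left(M + 6^{2}\right) = 9 + \left(4 + M\right) \left(M + 36\right) = 9 + \left(4 + M\right) \left(36 + M\right)$)
$c{\left(J \right)} = 3 J$
$H = 768$ ($H = -2 + 5 \left(1 + \left(153 + 0^{2} + 40 \cdot 0\right)\right) = -2 + 5 \left(1 + \left(153 + 0 + 0\right)\right) = -2 + 5 \left(1 + 153\right) = -2 + 5 \cdot 154 = -2 + 770 = 768$)
$H \left(c{\left(-6 \right)} - 17\right) = 768 \left(3 \left(-6\right) - 17\right) = 768 \left(-18 - 17\right) = 768 \left(-35\right) = -26880$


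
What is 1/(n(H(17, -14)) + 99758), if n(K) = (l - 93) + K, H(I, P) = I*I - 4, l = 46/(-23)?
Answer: 1/99948 ≈ 1.0005e-5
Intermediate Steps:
l = -2 (l = 46*(-1/23) = -2)
H(I, P) = -4 + I² (H(I, P) = I² - 4 = -4 + I²)
n(K) = -95 + K (n(K) = (-2 - 93) + K = -95 + K)
1/(n(H(17, -14)) + 99758) = 1/((-95 + (-4 + 17²)) + 99758) = 1/((-95 + (-4 + 289)) + 99758) = 1/((-95 + 285) + 99758) = 1/(190 + 99758) = 1/99948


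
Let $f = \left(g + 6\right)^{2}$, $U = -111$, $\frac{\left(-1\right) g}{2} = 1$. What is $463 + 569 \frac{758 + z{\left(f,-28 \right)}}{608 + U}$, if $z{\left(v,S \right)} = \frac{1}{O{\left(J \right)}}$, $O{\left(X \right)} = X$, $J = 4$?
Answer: $\frac{2646221}{1988} \approx 1331.1$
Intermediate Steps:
$g = -2$ ($g = \left(-2\right) 1 = -2$)
$f = 16$ ($f = \left(-2 + 6\right)^{2} = 4^{2} = 16$)
$z{\left(v,S \right)} = \frac{1}{4}$
$463 + 569 \frac{758 + z{\left(f,-28 \right)}}{608 + U} = 463 + 569 \frac{758 + \frac{1}{4}}{608 - 111} = 463 + 569 \frac{3033}{4 \cdot 497} = 463 + 569 \cdot \frac{3033}{4} \cdot \frac{1}{497} = 463 + 569 \cdot \frac{3033}{1988} = 463 + \frac{1725777}{1988} = \frac{2646221}{1988}$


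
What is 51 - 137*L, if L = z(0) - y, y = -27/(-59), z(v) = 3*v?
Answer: 6708/59 ≈ 113.69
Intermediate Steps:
y = 27/59 (y = -27*(-1/59) = 27/59 ≈ 0.45763)
L = -27/59 (L = 3*0 - 1*27/59 = 0 - 27/59 = -27/59 ≈ -0.45763)
51 - 137*L = 51 - 137*(-27/59) = 51 + 3699/59 = 6708/59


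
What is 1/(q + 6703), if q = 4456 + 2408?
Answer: 1/13567 ≈ 7.3708e-5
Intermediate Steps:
q = 6864
1/(q + 6703) = 1/(6864 + 6703) = 1/13567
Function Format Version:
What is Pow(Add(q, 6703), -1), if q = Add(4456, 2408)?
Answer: Rational(1, 13567) ≈ 7.3708e-5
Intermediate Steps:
q = 6864
Pow(Add(q, 6703), -1) = Pow(Add(6864, 6703), -1) = Pow(13567, -1) = Rational(1, 13567)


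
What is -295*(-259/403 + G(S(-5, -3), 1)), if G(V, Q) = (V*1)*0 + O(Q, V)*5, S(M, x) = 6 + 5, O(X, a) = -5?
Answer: 3048530/403 ≈ 7564.6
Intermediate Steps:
S(M, x) = 11
G(V, Q) = -25 (G(V, Q) = (V*1)*0 - 5*5 = V*0 - 25 = 0 - 25 = -25)
-295*(-259/403 + G(S(-5, -3), 1)) = -295*(-259/403 - 25) = -295*(-10334)/403 = -1*(-3048530/403) = 3048530/403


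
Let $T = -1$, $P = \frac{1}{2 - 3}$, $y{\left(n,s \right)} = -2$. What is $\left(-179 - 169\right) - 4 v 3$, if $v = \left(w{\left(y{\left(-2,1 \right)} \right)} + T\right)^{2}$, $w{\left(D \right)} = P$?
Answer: $16704$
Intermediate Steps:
$P = -1$ ($P = \frac{1}{-1} = -1$)
$w{\left(D \right)} = -1$
$v = 4$ ($v = \left(-1 - 1\right)^{2} = \left(-2\right)^{2} = 4$)
$\left(-179 - 169\right) - 4 v 3 = \left(-179 - 169\right) \left(-4\right) 4 \cdot 3 = - 348 \left(\left(-16\right) 3\right) = \left(-348\right) \left(-48\right) = 16704$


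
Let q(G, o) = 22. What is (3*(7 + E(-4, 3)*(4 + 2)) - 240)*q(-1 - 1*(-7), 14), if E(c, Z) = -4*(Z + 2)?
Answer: -12738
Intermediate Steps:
E(c, Z) = -8 - 4*Z (E(c, Z) = -4*(2 + Z) = -8 - 4*Z)
(3*(7 + E(-4, 3)*(4 + 2)) - 240)*q(-1 - 1*(-7), 14) = (3*(7 + (-8 - 4*3)*(4 + 2)) - 240)*22 = (3*(7 + (-8 - 12)*6) - 240)*22 = (3*(7 - 20*6) - 240)*22 = (3*(7 - 120) - 240)*22 = (3*(-113) - 240)*22 = (-339 - 240)*22 = -579*22 = -12738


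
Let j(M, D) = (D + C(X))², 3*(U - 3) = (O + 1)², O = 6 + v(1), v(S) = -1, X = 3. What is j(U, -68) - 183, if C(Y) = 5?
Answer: 3786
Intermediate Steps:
O = 5 (O = 6 - 1 = 5)
U = 15 (U = 3 + (5 + 1)²/3 = 3 + (⅓)*6² = 3 + (⅓)*36 = 3 + 12 = 15)
j(M, D) = (5 + D)² (j(M, D) = (D + 5)² = (5 + D)²)
j(U, -68) - 183 = (5 - 68)² - 183 = (-63)² - 183 = 3969 - 183 = 3786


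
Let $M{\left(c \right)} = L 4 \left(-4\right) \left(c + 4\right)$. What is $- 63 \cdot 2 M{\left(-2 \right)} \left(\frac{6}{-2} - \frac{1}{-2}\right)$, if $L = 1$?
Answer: $-10080$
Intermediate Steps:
$M{\left(c \right)} = -64 - 16 c$ ($M{\left(c \right)} = 1 \cdot 4 \left(-4\right) \left(c + 4\right) = 4 \left(-4\right) \left(4 + c\right) = - 16 \left(4 + c\right) = -64 - 16 c$)
$- 63 \cdot 2 M{\left(-2 \right)} \left(\frac{6}{-2} - \frac{1}{-2}\right) = - 63 \cdot 2 \left(-64 - -32\right) \left(\frac{6}{-2} - \frac{1}{-2}\right) = - 63 \cdot 2 \left(-64 + 32\right) \left(6 \left(- \frac{1}{2}\right) - - \frac{1}{2}\right) = - 63 \cdot 2 \left(-32\right) \left(-3 + \frac{1}{2}\right) = - 63 \left(\left(-64\right) \left(- \frac{5}{2}\right)\right) = \left(-63\right) 160 = -10080$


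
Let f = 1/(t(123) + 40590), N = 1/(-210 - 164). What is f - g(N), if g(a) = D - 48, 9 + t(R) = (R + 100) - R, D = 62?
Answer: -569533/40681 ≈ -14.000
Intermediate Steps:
t(R) = 91 (t(R) = -9 + ((R + 100) - R) = -9 + ((100 + R) - R) = -9 + 100 = 91)
N = -1/374 (N = 1/(-374) = -1/374 ≈ -0.0026738)
g(a) = 14 (g(a) = 62 - 48 = 14)
f = 1/40681 (f = 1/(91 + 40590) = 1/40681 ≈ 2.4582e-5)
f - g(N) = 1/40681 - 1*14 = 1/40681 - 14 = -569533/40681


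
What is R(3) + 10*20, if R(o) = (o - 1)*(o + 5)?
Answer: 216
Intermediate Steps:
R(o) = (-1 + o)*(5 + o)
R(3) + 10*20 = (-5 + 3**2 + 4*3) + 10*20 = (-5 + 9 + 12) + 200 = 16 + 200 = 216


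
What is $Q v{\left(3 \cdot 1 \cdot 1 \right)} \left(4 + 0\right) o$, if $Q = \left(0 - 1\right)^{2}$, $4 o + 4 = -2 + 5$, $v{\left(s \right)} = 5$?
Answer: $-5$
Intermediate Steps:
$o = - \frac{1}{4}$ ($o = -1 + \frac{-2 + 5}{4} = -1 + \frac{1}{4} \cdot 3 = -1 + \frac{3}{4} = - \frac{1}{4} \approx -0.25$)
$Q = 1$ ($Q = \left(-1\right)^{2} = 1$)
$Q v{\left(3 \cdot 1 \cdot 1 \right)} \left(4 + 0\right) o = 1 \cdot 5 \left(4 + 0\right) \left(- \frac{1}{4}\right) = 5 \cdot 4 \left(- \frac{1}{4}\right) = 5 \left(-1\right) = -5$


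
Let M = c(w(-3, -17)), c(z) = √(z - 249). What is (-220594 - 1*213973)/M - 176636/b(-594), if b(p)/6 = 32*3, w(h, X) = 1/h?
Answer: -44159/144 + 434567*I*√561/374 ≈ -306.66 + 27521.0*I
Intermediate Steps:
b(p) = 576 (b(p) = 6*(32*3) = 6*96 = 576)
c(z) = √(-249 + z)
M = 2*I*√561/3 (M = √(-249 + 1/(-3)) = √(-249 - ⅓) = √(-748/3) = 2*I*√561/3 ≈ 15.79*I)
(-220594 - 1*213973)/M - 176636/b(-594) = (-220594 - 1*213973)/((2*I*√561/3)) - 176636/576 = (-220594 - 213973)*(-I*√561/374) - 176636*1/576 = -(-434567)*I*√561/374 - 44159/144 = 434567*I*√561/374 - 44159/144 = -44159/144 + 434567*I*√561/374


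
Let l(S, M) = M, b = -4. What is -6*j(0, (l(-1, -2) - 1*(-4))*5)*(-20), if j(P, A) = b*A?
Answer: -4800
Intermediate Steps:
j(P, A) = -4*A
-6*j(0, (l(-1, -2) - 1*(-4))*5)*(-20) = -(-24)*(-2 - 1*(-4))*5*(-20) = -(-24)*(-2 + 4)*5*(-20) = -(-24)*2*5*(-20) = -(-24)*10*(-20) = -6*(-40)*(-20) = 240*(-20) = -4800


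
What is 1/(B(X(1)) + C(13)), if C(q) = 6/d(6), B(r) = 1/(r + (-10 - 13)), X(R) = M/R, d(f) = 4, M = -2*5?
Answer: 66/97 ≈ 0.68041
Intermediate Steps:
M = -10
X(R) = -10/R
B(r) = 1/(-23 + r) (B(r) = 1/(r - 23) = 1/(-23 + r))
C(q) = 3/2 (C(q) = 6/4 = 6*(¼) = 3/2)
1/(B(X(1)) + C(13)) = 1/(1/(-23 - 10/1) + 3/2) = 1/(1/(-23 - 10*1) + 3/2) = 1/(1/(-23 - 10) + 3/2) = 1/(1/(-33) + 3/2) = 1/(-1/33 + 3/2) = 1/(97/66) = 66/97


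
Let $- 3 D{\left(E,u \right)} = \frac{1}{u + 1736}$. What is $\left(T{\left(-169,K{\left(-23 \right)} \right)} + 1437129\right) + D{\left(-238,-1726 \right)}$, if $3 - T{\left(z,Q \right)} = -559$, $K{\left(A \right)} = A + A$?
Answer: $\frac{43130729}{30} \approx 1.4377 \cdot 10^{6}$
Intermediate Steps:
$D{\left(E,u \right)} = - \frac{1}{3 \left(1736 + u\right)}$ ($D{\left(E,u \right)} = - \frac{1}{3 \left(u + 1736\right)} = - \frac{1}{3 \left(1736 + u\right)}$)
$K{\left(A \right)} = 2 A$
$T{\left(z,Q \right)} = 562$ ($T{\left(z,Q \right)} = 3 - -559 = 3 + 559 = 562$)
$\left(T{\left(-169,K{\left(-23 \right)} \right)} + 1437129\right) + D{\left(-238,-1726 \right)} = \left(562 + 1437129\right) - \frac{1}{5208 + 3 \left(-1726\right)} = 1437691 - \frac{1}{5208 - 5178} = 1437691 - \frac{1}{30} = \frac{43130729}{30}$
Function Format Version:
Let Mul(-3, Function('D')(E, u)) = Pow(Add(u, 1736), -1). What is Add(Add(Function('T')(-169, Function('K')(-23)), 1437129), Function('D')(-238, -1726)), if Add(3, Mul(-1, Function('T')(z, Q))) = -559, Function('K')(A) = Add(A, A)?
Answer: Rational(43130729, 30) ≈ 1.4377e+6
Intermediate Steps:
Function('D')(E, u) = Mul(Rational(-1, 3), Pow(Add(1736, u), -1)) (Function('D')(E, u) = Mul(Rational(-1, 3), Pow(Add(u, 1736), -1)) = Mul(Rational(-1, 3), Pow(Add(1736, u), -1)))
Function('K')(A) = Mul(2, A)
Function('T')(z, Q) = 562 (Function('T')(z, Q) = Add(3, Mul(-1, -559)) = Add(3, 559) = 562)
Add(Add(Function('T')(-169, Function('K')(-23)), 1437129), Function('D')(-238, -1726)) = Add(Add(562, 1437129), Mul(-1, Pow(Add(5208, Mul(3, -1726)), -1))) = Add(1437691, Mul(-1, Pow(Add(5208, -5178), -1))) = Add(1437691, Mul(-1, Pow(30, -1))) = Add(1437691, Mul(-1, Rational(1, 30))) = Add(1437691, Rational(-1, 30)) = Rational(43130729, 30)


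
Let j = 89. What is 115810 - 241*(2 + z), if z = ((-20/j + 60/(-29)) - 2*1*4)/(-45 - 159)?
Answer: 5059713082/43877 ≈ 1.1532e+5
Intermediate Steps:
z = 2214/43877 (z = ((-20/89 + 60/(-29)) - 2*1*4)/(-45 - 159) = ((-20*1/89 + 60*(-1/29)) - 2*4)/(-204) = ((-20/89 - 60/29) - 8)*(-1/204) = (-5920/2581 - 8)*(-1/204) = -26568/2581*(-1/204) = 2214/43877 ≈ 0.050459)
115810 - 241*(2 + z) = 115810 - 241*(2 + 2214/43877) = 115810 - 241*89968/43877 = 115810 - 21682288/43877 = 5059713082/43877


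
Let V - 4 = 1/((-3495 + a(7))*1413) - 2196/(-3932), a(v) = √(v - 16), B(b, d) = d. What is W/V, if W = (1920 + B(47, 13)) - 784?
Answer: 123431917281756320734407/489698589485422979185 + 4706417832579*I/489698589485422979185 ≈ 252.06 + 9.6108e-9*I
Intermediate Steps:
a(v) = √(-16 + v)
W = 1149 (W = (1920 + 13) - 784 = 1933 - 784 = 1149)
V = 4481/983 + (-3495 - 3*I)/17259843042 (V = 4 + (1/(-3495 + √(-16 + 7)*1413) - 2196/(-3932)) = 4 + ((1/1413)/(-3495 + √(-9)) - 2196*(-1/3932)) = 4 + ((1/1413)/(-3495 + 3*I) + 549/983) = 4 + (((-3495 - 3*I)/12215034)*(1/1413) + 549/983) = 4 + ((-3495 - 3*I)/17259843042 + 549/983) = 4 + (549/983 + (-3495 - 3*I)/17259843042) = 4481/983 + (-3495 - 3*I)/17259843042 ≈ 4.5585 - 1.7381e-10*I)
W/V = 1149/(25780451078539/5655475236762 - I/5753281014) = 1149*(23566009016647337994*(25780451078539/5655475236762 + I/5753281014)/489698589485422979185) = 27077344360127791355106*(25780451078539/5655475236762 + I/5753281014)/489698589485422979185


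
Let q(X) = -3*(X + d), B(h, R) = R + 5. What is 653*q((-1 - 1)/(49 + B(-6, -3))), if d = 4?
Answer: -131906/17 ≈ -7759.2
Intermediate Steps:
B(h, R) = 5 + R
q(X) = -12 - 3*X (q(X) = -3*(X + 4) = -3*(4 + X) = -12 - 3*X)
653*q((-1 - 1)/(49 + B(-6, -3))) = 653*(-12 - 3*(-1 - 1)/(49 + (5 - 3))) = 653*(-12 - (-6)/(49 + 2)) = 653*(-12 - (-6)/51) = 653*(-12 - 3*(-2/51)) = 653*(-12 + 2/17) = 653*(-202/17) = -131906/17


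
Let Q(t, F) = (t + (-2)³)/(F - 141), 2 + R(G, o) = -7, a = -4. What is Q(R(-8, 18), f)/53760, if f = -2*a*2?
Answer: 17/6720000 ≈ 2.5298e-6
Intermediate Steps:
R(G, o) = -9 (R(G, o) = -2 - 7 = -9)
f = 16 (f = -2*(-4)*2 = 8*2 = 16)
Q(t, F) = (-8 + t)/(-141 + F) (Q(t, F) = (t - 8)/(-141 + F) = (-8 + t)/(-141 + F))
Q(R(-8, 18), f)/53760 = ((-8 - 9)/(-141 + 16))/53760 = (-17/(-125))*(1/53760) = -1/125*(-17)*(1/53760) = (17/125)*(1/53760) = 17/6720000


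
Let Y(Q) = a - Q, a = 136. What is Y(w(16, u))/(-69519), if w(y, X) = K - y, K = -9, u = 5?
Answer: -161/69519 ≈ -0.0023159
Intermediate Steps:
w(y, X) = -9 - y
Y(Q) = 136 - Q
Y(w(16, u))/(-69519) = (136 - (-9 - 1*16))/(-69519) = (136 - (-9 - 16))*(-1/69519) = (136 - 1*(-25))*(-1/69519) = (136 + 25)*(-1/69519) = 161*(-1/69519) = -161/69519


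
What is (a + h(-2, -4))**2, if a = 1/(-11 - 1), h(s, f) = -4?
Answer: 2401/144 ≈ 16.674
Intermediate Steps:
a = -1/12 (a = 1/(-12) = -1/12 ≈ -0.083333)
(a + h(-2, -4))**2 = (-1/12 - 4)**2 = (-49/12)**2 = 2401/144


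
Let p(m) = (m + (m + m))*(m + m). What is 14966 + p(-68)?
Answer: 42710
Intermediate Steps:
p(m) = 6*m² (p(m) = (m + 2*m)*(2*m) = (3*m)*(2*m) = 6*m²)
14966 + p(-68) = 14966 + 6*(-68)² = 14966 + 6*4624 = 14966 + 27744 = 42710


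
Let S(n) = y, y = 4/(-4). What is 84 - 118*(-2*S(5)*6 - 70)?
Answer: 6928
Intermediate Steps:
y = -1 (y = 4*(-¼) = -1)
S(n) = -1
84 - 118*(-2*S(5)*6 - 70) = 84 - 118*(-2*(-1)*6 - 70) = 84 - 118*(2*6 - 70) = 84 - 118*(12 - 70) = 84 - 118*(-58) = 84 + 6844 = 6928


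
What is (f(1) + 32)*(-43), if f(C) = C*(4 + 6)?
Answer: -1806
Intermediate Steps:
f(C) = 10*C (f(C) = C*10 = 10*C)
(f(1) + 32)*(-43) = (10*1 + 32)*(-43) = (10 + 32)*(-43) = 42*(-43) = -1806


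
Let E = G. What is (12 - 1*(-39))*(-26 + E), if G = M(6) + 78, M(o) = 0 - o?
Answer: 2346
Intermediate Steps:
M(o) = -o
G = 72 (G = -1*6 + 78 = -6 + 78 = 72)
E = 72
(12 - 1*(-39))*(-26 + E) = (12 - 1*(-39))*(-26 + 72) = (12 + 39)*46 = 51*46 = 2346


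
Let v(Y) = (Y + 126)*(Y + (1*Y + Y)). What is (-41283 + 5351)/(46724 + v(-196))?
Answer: -8983/21971 ≈ -0.40886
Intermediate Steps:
v(Y) = 3*Y*(126 + Y) (v(Y) = (126 + Y)*(Y + (Y + Y)) = (126 + Y)*(Y + 2*Y) = (126 + Y)*(3*Y) = 3*Y*(126 + Y))
(-41283 + 5351)/(46724 + v(-196)) = (-41283 + 5351)/(46724 + 3*(-196)*(126 - 196)) = -35932/(46724 + 3*(-196)*(-70)) = -35932/(46724 + 41160) = -35932/87884 = -35932*1/87884 = -8983/21971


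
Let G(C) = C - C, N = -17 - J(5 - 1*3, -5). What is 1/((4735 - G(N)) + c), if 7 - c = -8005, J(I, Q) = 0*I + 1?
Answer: 1/12747 ≈ 7.8450e-5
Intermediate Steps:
J(I, Q) = 1 (J(I, Q) = 0 + 1 = 1)
N = -18 (N = -17 - 1*1 = -17 - 1 = -18)
c = 8012 (c = 7 - 1*(-8005) = 7 + 8005 = 8012)
G(C) = 0
1/((4735 - G(N)) + c) = 1/((4735 - 1*0) + 8012) = 1/((4735 + 0) + 8012) = 1/(4735 + 8012) = 1/12747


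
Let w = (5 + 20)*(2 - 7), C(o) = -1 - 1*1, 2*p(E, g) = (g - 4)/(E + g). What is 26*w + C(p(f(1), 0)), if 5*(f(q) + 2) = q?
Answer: -3252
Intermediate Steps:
f(q) = -2 + q/5
p(E, g) = (-4 + g)/(2*(E + g)) (p(E, g) = ((g - 4)/(E + g))/2 = ((-4 + g)/(E + g))/2 = (-4 + g)/(2*(E + g)))
C(o) = -2 (C(o) = -1 - 1 = -2)
w = -125 (w = 25*(-5) = -125)
26*w + C(p(f(1), 0)) = 26*(-125) - 2 = -3250 - 2 = -3252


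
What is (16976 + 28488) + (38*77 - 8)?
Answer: 48382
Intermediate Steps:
(16976 + 28488) + (38*77 - 8) = 45464 + (2926 - 8) = 45464 + 2918 = 48382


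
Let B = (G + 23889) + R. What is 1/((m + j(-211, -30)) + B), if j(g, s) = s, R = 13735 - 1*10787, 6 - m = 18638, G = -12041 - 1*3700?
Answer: -1/7566 ≈ -0.00013217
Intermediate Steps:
G = -15741 (G = -12041 - 3700 = -15741)
m = -18632 (m = 6 - 1*18638 = 6 - 18638 = -18632)
R = 2948 (R = 13735 - 10787 = 2948)
B = 11096 (B = (-15741 + 23889) + 2948 = 8148 + 2948 = 11096)
1/((m + j(-211, -30)) + B) = 1/((-18632 - 30) + 11096) = 1/(-18662 + 11096) = 1/(-7566) = -1/7566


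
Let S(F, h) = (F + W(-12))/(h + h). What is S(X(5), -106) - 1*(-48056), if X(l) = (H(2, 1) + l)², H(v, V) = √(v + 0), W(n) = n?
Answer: 10187857/212 - 5*√2/106 ≈ 48056.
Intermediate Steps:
H(v, V) = √v
X(l) = (l + √2)² (X(l) = (√2 + l)² = (l + √2)²)
S(F, h) = (-12 + F)/(2*h) (S(F, h) = (F - 12)/(h + h) = (-12 + F)/((2*h)) = (-12 + F)*(1/(2*h)) = (-12 + F)/(2*h))
S(X(5), -106) - 1*(-48056) = (½)*(-12 + (5 + √2)²)/(-106) - 1*(-48056) = (½)*(-1/106)*(-12 + (5 + √2)²) + 48056 = (3/53 - (5 + √2)²/212) + 48056 = 2546971/53 - (5 + √2)²/212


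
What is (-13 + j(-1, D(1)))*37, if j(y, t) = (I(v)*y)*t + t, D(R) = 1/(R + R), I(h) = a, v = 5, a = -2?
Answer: -851/2 ≈ -425.50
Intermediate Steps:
I(h) = -2
D(R) = 1/(2*R)
j(y, t) = t - 2*t*y (j(y, t) = (-2*y)*t + t = -2*t*y + t = t - 2*t*y)
(-13 + j(-1, D(1)))*37 = (-13 + ((1/2)/1)*(1 - 2*(-1)))*37 = (-13 + ((1/2)*1)*(1 + 2))*37 = (-13 + (1/2)*3)*37 = (-13 + 3/2)*37 = -23/2*37 = -851/2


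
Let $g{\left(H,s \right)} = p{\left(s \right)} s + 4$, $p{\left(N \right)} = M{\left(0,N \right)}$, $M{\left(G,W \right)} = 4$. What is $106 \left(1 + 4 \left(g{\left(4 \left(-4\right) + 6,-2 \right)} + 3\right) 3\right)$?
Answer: $-1166$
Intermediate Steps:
$p{\left(N \right)} = 4$
$g{\left(H,s \right)} = 4 + 4 s$ ($g{\left(H,s \right)} = 4 s + 4 = 4 + 4 s$)
$106 \left(1 + 4 \left(g{\left(4 \left(-4\right) + 6,-2 \right)} + 3\right) 3\right) = 106 \left(1 + 4 \left(\left(4 + 4 \left(-2\right)\right) + 3\right) 3\right) = 106 \left(1 + 4 \left(\left(4 - 8\right) + 3\right) 3\right) = 106 \left(1 + 4 \left(-4 + 3\right) 3\right) = 106 \left(1 + 4 \left(-1\right) 3\right) = 106 \left(1 - 12\right) = 106 \left(-11\right) = -1166$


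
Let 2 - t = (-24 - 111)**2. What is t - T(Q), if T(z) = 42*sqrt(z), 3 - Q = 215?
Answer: -18223 - 84*I*sqrt(53) ≈ -18223.0 - 611.53*I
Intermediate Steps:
Q = -212 (Q = 3 - 1*215 = 3 - 215 = -212)
t = -18223 (t = 2 - (-24 - 111)**2 = 2 - 1*(-135)**2 = 2 - 1*18225 = 2 - 18225 = -18223)
t - T(Q) = -18223 - 42*sqrt(-212) = -18223 - 42*2*I*sqrt(53) = -18223 - 84*I*sqrt(53)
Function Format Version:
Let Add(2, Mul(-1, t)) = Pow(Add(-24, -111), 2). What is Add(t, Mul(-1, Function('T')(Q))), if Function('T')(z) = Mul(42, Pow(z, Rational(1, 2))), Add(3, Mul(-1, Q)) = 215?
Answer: Add(-18223, Mul(-84, I, Pow(53, Rational(1, 2)))) ≈ Add(-18223., Mul(-611.53, I))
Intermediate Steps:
Q = -212 (Q = Add(3, Mul(-1, 215)) = Add(3, -215) = -212)
t = -18223 (t = Add(2, Mul(-1, Pow(Add(-24, -111), 2))) = Add(2, Mul(-1, Pow(-135, 2))) = Add(2, Mul(-1, 18225)) = Add(2, -18225) = -18223)
Add(t, Mul(-1, Function('T')(Q))) = Add(-18223, Mul(-1, Mul(42, Pow(-212, Rational(1, 2))))) = Add(-18223, Mul(-1, Mul(42, Mul(2, I, Pow(53, Rational(1, 2)))))) = Add(-18223, Mul(-1, Mul(84, I, Pow(53, Rational(1, 2))))) = Add(-18223, Mul(-84, I, Pow(53, Rational(1, 2))))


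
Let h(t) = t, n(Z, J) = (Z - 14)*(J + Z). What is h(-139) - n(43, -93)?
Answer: 1311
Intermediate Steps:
n(Z, J) = (-14 + Z)*(J + Z)
h(-139) - n(43, -93) = -139 - (43² - 14*(-93) - 14*43 - 93*43) = -139 - (1849 + 1302 - 602 - 3999) = -139 - 1*(-1450) = -139 + 1450 = 1311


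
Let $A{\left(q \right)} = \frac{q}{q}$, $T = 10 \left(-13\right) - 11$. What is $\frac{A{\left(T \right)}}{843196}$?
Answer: $\frac{1}{843196} \approx 1.186 \cdot 10^{-6}$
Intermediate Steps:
$T = -141$ ($T = -130 - 11 = -141$)
$A{\left(q \right)} = 1$
$\frac{A{\left(T \right)}}{843196} = 1 \cdot \frac{1}{843196} = \frac{1}{843196}$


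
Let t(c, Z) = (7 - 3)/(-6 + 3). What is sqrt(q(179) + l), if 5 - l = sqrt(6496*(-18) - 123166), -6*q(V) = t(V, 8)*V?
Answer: sqrt(403 - 9*I*sqrt(240094))/3 ≈ 16.383 - 14.954*I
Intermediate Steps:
t(c, Z) = -4/3 (t(c, Z) = 4/(-3) = 4*(-1/3) = -4/3)
q(V) = 2*V/9 (q(V) = -(-2)*V/9 = 2*V/9)
l = 5 - I*sqrt(240094) (l = 5 - sqrt(6496*(-18) - 123166) = 5 - sqrt(-116928 - 123166) = 5 - sqrt(-240094) = 5 - I*sqrt(240094) ≈ 5.0 - 489.99*I)
sqrt(q(179) + l) = sqrt((2/9)*179 + (5 - I*sqrt(240094))) = sqrt(358/9 + (5 - I*sqrt(240094))) = sqrt(403/9 - I*sqrt(240094))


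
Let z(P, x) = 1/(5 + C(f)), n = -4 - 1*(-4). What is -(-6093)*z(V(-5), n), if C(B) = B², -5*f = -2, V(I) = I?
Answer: 50775/43 ≈ 1180.8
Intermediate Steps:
n = 0 (n = -4 + 4 = 0)
f = ⅖ (f = -⅕*(-2) = ⅖ ≈ 0.40000)
z(P, x) = 25/129 (z(P, x) = 1/(5 + (⅖)²) = 1/(5 + 4/25) = 1/(129/25) = 25/129)
-(-6093)*z(V(-5), n) = -(-6093)*25/129 = -1*(-50775/43) = 50775/43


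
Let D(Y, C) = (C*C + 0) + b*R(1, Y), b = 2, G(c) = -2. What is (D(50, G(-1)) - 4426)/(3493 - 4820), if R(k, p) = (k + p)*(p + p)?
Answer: -5778/1327 ≈ -4.3542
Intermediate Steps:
R(k, p) = 2*p*(k + p) (R(k, p) = (k + p)*(2*p) = 2*p*(k + p))
D(Y, C) = C² + 4*Y*(1 + Y) (D(Y, C) = (C*C + 0) + 2*(2*Y*(1 + Y)) = (C² + 0) + 4*Y*(1 + Y) = C² + 4*Y*(1 + Y))
(D(50, G(-1)) - 4426)/(3493 - 4820) = (((-2)² + 4*50*(1 + 50)) - 4426)/(3493 - 4820) = ((4 + 4*50*51) - 4426)/(-1327) = ((4 + 10200) - 4426)*(-1/1327) = (10204 - 4426)*(-1/1327) = 5778*(-1/1327) = -5778/1327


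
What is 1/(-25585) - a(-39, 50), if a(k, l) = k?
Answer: 997814/25585 ≈ 39.000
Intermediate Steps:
1/(-25585) - a(-39, 50) = 1/(-25585) - 1*(-39) = -1/25585 + 39 = 997814/25585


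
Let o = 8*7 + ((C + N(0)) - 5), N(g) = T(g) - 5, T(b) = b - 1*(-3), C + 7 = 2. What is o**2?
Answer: 1936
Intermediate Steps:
C = -5 (C = -7 + 2 = -5)
T(b) = 3 + b (T(b) = b + 3 = 3 + b)
N(g) = -2 + g (N(g) = (3 + g) - 5 = -2 + g)
o = 44 (o = 8*7 + ((-5 + (-2 + 0)) - 5) = 56 + ((-5 - 2) - 5) = 56 + (-7 - 5) = 56 - 12 = 44)
o**2 = 44**2 = 1936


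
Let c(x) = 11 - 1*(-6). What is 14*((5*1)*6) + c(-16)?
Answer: 437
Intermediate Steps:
c(x) = 17 (c(x) = 11 + 6 = 17)
14*((5*1)*6) + c(-16) = 14*((5*1)*6) + 17 = 14*(5*6) + 17 = 14*30 + 17 = 420 + 17 = 437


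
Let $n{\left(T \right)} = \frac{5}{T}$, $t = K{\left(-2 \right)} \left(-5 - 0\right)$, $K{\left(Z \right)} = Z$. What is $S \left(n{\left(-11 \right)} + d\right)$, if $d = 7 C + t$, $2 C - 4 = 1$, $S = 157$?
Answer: $\frac{93415}{22} \approx 4246.1$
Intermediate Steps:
$C = \frac{5}{2}$ ($C = 2 + \frac{1}{2} \cdot 1 = 2 + \frac{1}{2} = \frac{5}{2} \approx 2.5$)
$t = 10$ ($t = - 2 \left(-5 - 0\right) = - 2 \left(-5 + 0\right) = \left(-2\right) \left(-5\right) = 10$)
$d = \frac{55}{2}$ ($d = 7 \cdot \frac{5}{2} + 10 = \frac{35}{2} + 10 = \frac{55}{2} \approx 27.5$)
$S \left(n{\left(-11 \right)} + d\right) = 157 \left(\frac{5}{-11} + \frac{55}{2}\right) = 157 \left(5 \left(- \frac{1}{11}\right) + \frac{55}{2}\right) = 157 \left(- \frac{5}{11} + \frac{55}{2}\right) = 157 \cdot \frac{595}{22} = \frac{93415}{22}$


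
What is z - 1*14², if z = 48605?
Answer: 48409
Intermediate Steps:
z - 1*14² = 48605 - 1*14² = 48605 - 1*196 = 48605 - 196 = 48409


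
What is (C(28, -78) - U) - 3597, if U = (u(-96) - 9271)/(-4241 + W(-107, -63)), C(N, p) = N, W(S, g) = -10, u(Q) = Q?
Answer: -15181186/4251 ≈ -3571.2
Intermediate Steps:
U = 9367/4251 (U = (-96 - 9271)/(-4241 - 10) = -9367/(-4251) = -9367*(-1/4251) = 9367/4251 ≈ 2.2035)
(C(28, -78) - U) - 3597 = (28 - 1*9367/4251) - 3597 = (28 - 9367/4251) - 3597 = 109661/4251 - 3597 = -15181186/4251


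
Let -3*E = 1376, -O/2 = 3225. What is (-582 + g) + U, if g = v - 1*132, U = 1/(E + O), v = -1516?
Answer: -46218983/20726 ≈ -2230.0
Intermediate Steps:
O = -6450 (O = -2*3225 = -6450)
E = -1376/3 (E = -1/3*1376 = -1376/3 ≈ -458.67)
U = -3/20726 (U = 1/(-1376/3 - 6450) = 1/(-20726/3) = -3/20726 ≈ -0.00014475)
g = -1648 (g = -1516 - 1*132 = -1516 - 132 = -1648)
(-582 + g) + U = (-582 - 1648) - 3/20726 = -2230 - 3/20726 = -46218983/20726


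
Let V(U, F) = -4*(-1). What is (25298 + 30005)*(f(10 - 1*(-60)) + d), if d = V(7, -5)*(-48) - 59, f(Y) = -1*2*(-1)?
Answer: -13770447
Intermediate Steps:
V(U, F) = 4
f(Y) = 2 (f(Y) = -2*(-1) = 2)
d = -251 (d = 4*(-48) - 59 = -192 - 59 = -251)
(25298 + 30005)*(f(10 - 1*(-60)) + d) = (25298 + 30005)*(2 - 251) = 55303*(-249) = -13770447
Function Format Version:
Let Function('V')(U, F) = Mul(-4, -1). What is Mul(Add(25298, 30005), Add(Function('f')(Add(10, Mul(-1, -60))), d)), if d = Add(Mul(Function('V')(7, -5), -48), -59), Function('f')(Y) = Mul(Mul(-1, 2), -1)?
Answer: -13770447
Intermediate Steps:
Function('V')(U, F) = 4
Function('f')(Y) = 2 (Function('f')(Y) = Mul(-2, -1) = 2)
d = -251 (d = Add(Mul(4, -48), -59) = Add(-192, -59) = -251)
Mul(Add(25298, 30005), Add(Function('f')(Add(10, Mul(-1, -60))), d)) = Mul(Add(25298, 30005), Add(2, -251)) = Mul(55303, -249) = -13770447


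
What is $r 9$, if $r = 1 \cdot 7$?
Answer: $63$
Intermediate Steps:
$r = 7$
$r 9 = 7 \cdot 9 = 63$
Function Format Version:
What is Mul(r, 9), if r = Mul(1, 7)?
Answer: 63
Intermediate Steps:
r = 7
Mul(r, 9) = Mul(7, 9) = 63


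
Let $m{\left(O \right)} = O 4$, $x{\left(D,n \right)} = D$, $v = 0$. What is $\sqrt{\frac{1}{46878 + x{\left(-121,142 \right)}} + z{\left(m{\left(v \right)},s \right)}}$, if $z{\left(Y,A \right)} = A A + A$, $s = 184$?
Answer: $\frac{\sqrt{74418828394717}}{46757} \approx 184.5$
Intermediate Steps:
$m{\left(O \right)} = 4 O$
$z{\left(Y,A \right)} = A + A^{2}$ ($z{\left(Y,A \right)} = A^{2} + A = A + A^{2}$)
$\sqrt{\frac{1}{46878 + x{\left(-121,142 \right)}} + z{\left(m{\left(v \right)},s \right)}} = \sqrt{\frac{1}{46878 - 121} + 184 \left(1 + 184\right)} = \sqrt{\frac{1}{46757} + 184 \cdot 185} = \sqrt{\frac{1}{46757} + 34040} = \sqrt{\frac{1591608281}{46757}} = \frac{\sqrt{74418828394717}}{46757}$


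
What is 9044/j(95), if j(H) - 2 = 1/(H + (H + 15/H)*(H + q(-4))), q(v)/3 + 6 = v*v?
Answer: 2060268420/455629 ≈ 4521.8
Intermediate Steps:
q(v) = -18 + 3*v² (q(v) = -18 + 3*(v*v) = -18 + 3*v²)
j(H) = 2 + 1/(H + (30 + H)*(H + 15/H)) (j(H) = 2 + 1/(H + (H + 15/H)*(H + (-18 + 3*(-4)²))) = 2 + 1/(H + (H + 15/H)*(H + (-18 + 3*16))) = 2 + 1/(H + (H + 15/H)*(H + (-18 + 48))) = 2 + 1/(H + (H + 15/H)*(H + 30)) = 2 + 1/(H + (H + 15/H)*(30 + H)) = 2 + 1/(H + (30 + H)*(H + 15/H)))
9044/j(95) = 9044/(((900 + 2*95³ + 31*95 + 62*95²)/(450 + 95³ + 15*95 + 31*95²))) = 9044/(((900 + 2*857375 + 2945 + 62*9025)/(450 + 857375 + 1425 + 31*9025))) = 9044/(((900 + 1714750 + 2945 + 559550)/(450 + 857375 + 1425 + 279775))) = 9044/((2278145/1139025)) = 9044/(((1/1139025)*2278145)) = 9044/(455629/227805) = 9044*(227805/455629) = 2060268420/455629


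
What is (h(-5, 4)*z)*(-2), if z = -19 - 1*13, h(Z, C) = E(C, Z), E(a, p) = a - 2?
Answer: 128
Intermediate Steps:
E(a, p) = -2 + a
h(Z, C) = -2 + C
z = -32 (z = -19 - 13 = -32)
(h(-5, 4)*z)*(-2) = ((-2 + 4)*(-32))*(-2) = (2*(-32))*(-2) = -64*(-2) = 128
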